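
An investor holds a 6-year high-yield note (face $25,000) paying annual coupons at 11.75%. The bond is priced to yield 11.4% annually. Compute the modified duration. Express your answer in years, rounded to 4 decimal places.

4.1632 years

Periodic yield y = 0.114. First find Macaulay duration:
  t   CF        PV=CF/(1+0.114)^t    t·PV
  1     2,937.50     2,636.8941     2,636.8941
  2     2,937.50     2,367.0503     4,734.1007
  3     2,937.50     2,124.8208     6,374.4623
  4     2,937.50     1,907.3795     7,629.5180
  5     2,937.50     1,712.1899     8,560.9493
  6    27,937.50    14,617.6108    87,705.6650
  Σ                 25,365.9454   117,641.5894
P = 25,365.9454; Macaulay duration = 117,641.5894 / 25,365.9454 = 4.63778 years.
Modified duration = D_Mac / (1 + y) = 4.63778 / 1.114 = 4.16317 years.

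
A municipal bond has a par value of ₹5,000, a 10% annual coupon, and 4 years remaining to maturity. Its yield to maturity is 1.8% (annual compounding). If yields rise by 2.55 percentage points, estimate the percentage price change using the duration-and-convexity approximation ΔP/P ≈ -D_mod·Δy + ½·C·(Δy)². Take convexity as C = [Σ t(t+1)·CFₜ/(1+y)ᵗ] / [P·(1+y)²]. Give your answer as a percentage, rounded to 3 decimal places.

-8.374%

With y = 0.018:
  t   CF        PV=CF/(1+0.018)^t    t·PV        t(t+1)·PV
  1       500.00       491.1591       491.1591         982.3183
  2       500.00       482.4746       964.9492       2,894.8476
  3       500.00       473.9436     1,421.8308       5,687.3233
  4     5,500.00     5,121.1981    20,484.7925     102,423.9624
  Σ                  6,568.7755    23,362.7316     111,988.4515
P = 6,568.7755; D_Mac = 3.55663 yrs; D_mod = 3.49375 yrs; C = 16.45104.
Duration effect: -3.49375 × (+0.0255) = -0.089091
Convexity effect: 0.5 × 16.45104 × (0.0255)² = +0.0053486
ΔP/P ≈ -0.089091 + 0.0053486 = -0.083742 = -8.3742%.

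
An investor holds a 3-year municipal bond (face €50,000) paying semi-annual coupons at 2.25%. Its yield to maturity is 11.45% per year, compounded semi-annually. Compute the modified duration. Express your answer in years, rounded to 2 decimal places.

2.75 years

Periodic yield y = 0.05725. First find Macaulay duration:
  t   CF        PV=CF/(1+0.05725)^t    t·PV
  1       562.50       532.0407       532.0407
  2       562.50       503.2307     1,006.4614
  3       562.50       475.9808     1,427.9424
  4       562.50       450.2065     1,800.8260
  5       562.50       425.8278     2,129.1392
  6    50,562.50    36,204.4852   217,226.9110
  Σ                 38,591.7717   224,123.3207
P = 38,591.7717; Macaulay duration = 224,123.3207 / 38,591.7717 = 5.80754 half-year periods = 2.90377 years.
Modified duration = D_Mac / (1 + y) = 2.90377 / 1.05725 = 2.74653 years.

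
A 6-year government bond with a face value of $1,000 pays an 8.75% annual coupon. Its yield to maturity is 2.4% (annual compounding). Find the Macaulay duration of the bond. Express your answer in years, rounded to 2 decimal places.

Periodic yield y = 0.024. Discount each cash flow and weight by its year:
  t   CF        PV=CF/(1+0.024)^t    t·PV
  1        87.50        85.4492        85.4492
  2        87.50        83.4465       166.8930
  3        87.50        81.4907       244.4722
  4        87.50        79.5808       318.3231
  5        87.50        77.7156       388.5781
  6     1,087.50       943.2559     5,659.5353
  Σ                  1,350.9387     6,863.2509
Price P = Σ PV = 1,350.9387.
Macaulay duration = Σ(t·PV) / P = 6,863.2509 / 1,350.9387 = 5.08036 years.

5.08 years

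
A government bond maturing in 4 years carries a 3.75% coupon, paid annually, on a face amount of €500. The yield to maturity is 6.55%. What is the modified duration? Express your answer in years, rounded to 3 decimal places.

3.544 years

Periodic yield y = 0.0655. First find Macaulay duration:
  t   CF        PV=CF/(1+0.0655)^t    t·PV
  1        18.75        17.5974        17.5974
  2        18.75        16.5156        33.0312
  3        18.75        15.5003        46.5010
  4       518.75       402.4800     1,609.9200
  Σ                    452.0933     1,707.0495
P = 452.0933; Macaulay duration = 1,707.0495 / 452.0933 = 3.77588 years.
Modified duration = D_Mac / (1 + y) = 3.77588 / 1.0655 = 3.54376 years.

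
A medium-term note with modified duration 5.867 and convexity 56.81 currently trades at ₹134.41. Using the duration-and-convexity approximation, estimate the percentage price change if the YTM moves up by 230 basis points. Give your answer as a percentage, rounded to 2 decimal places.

Duration effect: -D_mod·Δy = -5.867 × (+0.023) = -0.134941
Convexity effect: ½·C·(Δy)² = 0.5 × 56.81 × (0.023)² = +0.015026245
ΔP/P ≈ -0.134941 + 0.015026245 = -0.119914755
= -11.9914755%.

-11.99%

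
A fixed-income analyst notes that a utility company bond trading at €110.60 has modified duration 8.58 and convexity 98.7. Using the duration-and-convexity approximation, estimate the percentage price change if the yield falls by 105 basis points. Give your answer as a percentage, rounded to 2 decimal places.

Duration effect: -D_mod·Δy = -8.58 × (-0.0105) = +0.090090
Convexity effect: ½·C·(Δy)² = 0.5 × 98.7 × (-0.0105)² = +0.0054408375
ΔP/P ≈ +0.090090 + 0.0054408375 = +0.0955308375
= +9.55308375%.

+9.55%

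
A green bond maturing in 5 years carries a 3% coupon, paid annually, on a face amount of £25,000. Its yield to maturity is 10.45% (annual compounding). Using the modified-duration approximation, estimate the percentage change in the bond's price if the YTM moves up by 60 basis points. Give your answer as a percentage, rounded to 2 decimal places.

Periodic yield y = 0.1045. Modified duration first:
  t   CF        PV=CF/(1+0.1045)^t    t·PV
  1       750.00       679.0403       679.0403
  2       750.00       614.7943     1,229.5886
  3       750.00       556.6268     1,669.8804
  4       750.00       503.9627     2,015.8507
  5    25,750.00    15,665.6577    78,328.2884
  Σ                 18,020.0817    83,922.6484
P = 18,020.0817; D_Mac = 4.65717 yrs; D_mod = 4.65717/(1+0.1045) = 4.21654 yrs.
ΔP/P ≈ -D_mod · Δy = -4.21654 × (+0.006) = -0.025299 = -2.5299%.

-2.53%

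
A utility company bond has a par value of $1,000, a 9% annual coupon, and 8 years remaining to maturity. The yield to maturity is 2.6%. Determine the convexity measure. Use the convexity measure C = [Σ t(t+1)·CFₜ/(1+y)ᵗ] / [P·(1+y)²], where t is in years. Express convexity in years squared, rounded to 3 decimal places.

With y = 0.026:
  t   CF        PV=CF/(1+0.026)^t    t·PV        t(t+1)·PV
  1        90.00        87.7193        87.7193         175.4386
  2        90.00        85.4964       170.9928         512.9784
  3        90.00        83.3298       249.9895         999.9578
  4        90.00        81.2181       324.8726       1,624.3629
  5        90.00        79.1600       395.7999       2,374.7996
  6        90.00        77.1540       462.9239       3,240.4672
  7        90.00        75.1988       526.3917       4,211.1335
  8     1,090.00       887.6620     7,101.2957      63,911.6615
  Σ                  1,456.9384     9,319.9853      77,050.7995
P = 1,456.9384.
Convexity = Σ t(t+1)·PV / [P·(1+y)²] = 77,050.7995 / (1,456.9384 × 1.052676) = 50.23903.

50.239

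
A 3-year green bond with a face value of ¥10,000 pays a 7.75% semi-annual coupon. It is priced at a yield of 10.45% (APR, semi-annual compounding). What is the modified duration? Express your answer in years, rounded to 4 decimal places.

Periodic yield y = 0.05225. First find Macaulay duration:
  t   CF        PV=CF/(1+0.05225)^t    t·PV
  1       387.50       368.2585       368.2585
  2       387.50       349.9724       699.9449
  3       387.50       332.5944       997.7831
  4       387.50       316.0792     1,264.3170
  5       387.50       300.3842     1,501.9208
  6    10,387.50     7,652.3959    45,914.3754
  Σ                  9,319.6846    50,746.5997
P = 9,319.6846; Macaulay duration = 50,746.5997 / 9,319.6846 = 5.44510 half-year periods = 2.72255 years.
Modified duration = D_Mac / (1 + y) = 2.72255 / 1.05225 = 2.58736 years.

2.5874 years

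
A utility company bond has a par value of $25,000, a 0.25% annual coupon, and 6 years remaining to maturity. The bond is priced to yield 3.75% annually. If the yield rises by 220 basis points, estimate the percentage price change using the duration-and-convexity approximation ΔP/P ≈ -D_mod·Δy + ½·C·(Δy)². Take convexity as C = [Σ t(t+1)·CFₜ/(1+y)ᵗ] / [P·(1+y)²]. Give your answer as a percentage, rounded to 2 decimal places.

-11.70%

With y = 0.0375:
  t   CF        PV=CF/(1+0.0375)^t    t·PV        t(t+1)·PV
  1        62.50        60.2410        60.2410         120.4819
  2        62.50        58.0636       116.1272         348.3815
  3        62.50        55.9649       167.8947         671.5788
  4        62.50        53.9421       215.7683       1,078.8414
  5        62.50        51.9924       259.9618       1,559.7707
  6    25,062.50    20,095.3585   120,572.1508     844,005.0556
  Σ                 20,375.5623   121,392.1437     847,784.1098
P = 20,375.5623; D_Mac = 5.95773 yrs; D_mod = 5.74239 yrs; C = 38.65445.
Duration effect: -5.74239 × (+0.022) = -0.126333
Convexity effect: 0.5 × 38.65445 × (0.022)² = +0.0093544
ΔP/P ≈ -0.126333 + 0.0093544 = -0.116978 = -11.6978%.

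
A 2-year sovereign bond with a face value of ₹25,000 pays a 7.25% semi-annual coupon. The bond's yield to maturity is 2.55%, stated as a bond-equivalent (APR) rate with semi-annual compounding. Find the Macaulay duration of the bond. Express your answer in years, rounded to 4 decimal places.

1.9024 years

Periodic yield y = 0.01275. Discount each cash flow and weight by its period:
  t   CF        PV=CF/(1+0.01275)^t    t·PV
  1       906.25       894.8408       894.8408
  2       906.25       883.5752     1,767.1504
  3       906.25       872.4514     2,617.3543
  4    25,906.25    24,626.0947    98,504.3787
  Σ                 27,276.9621   103,783.7242
Price P = Σ PV = 27,276.9621.
Macaulay duration = Σ(t·PV) / P = 103,783.7242 / 27,276.9621 = 3.80481 half-year periods.
In years: 3.80481 / 2 = 1.90241 years.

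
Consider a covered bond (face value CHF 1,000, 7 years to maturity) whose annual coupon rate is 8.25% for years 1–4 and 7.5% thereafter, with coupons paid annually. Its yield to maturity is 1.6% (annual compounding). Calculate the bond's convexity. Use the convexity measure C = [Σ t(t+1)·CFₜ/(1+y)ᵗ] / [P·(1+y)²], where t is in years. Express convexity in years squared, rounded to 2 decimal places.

42.36

With y = 0.016:
  t   CF        PV=CF/(1+0.016)^t    t·PV        t(t+1)·PV
  1        82.50        81.2008        81.2008         162.4016
  2        82.50        79.9220       159.8441         479.5322
  3        82.50        78.6634       235.9903         943.9610
  4        82.50        77.4246       309.6985       1,548.4925
  5        75.00        69.2776       346.3879       2,078.3275
  6        75.00        68.1866       409.1196       2,863.8371
  7     1,075.00       961.9500     6,733.6501      53,869.2012
  Σ                  1,416.6251     8,275.8913      61,945.7531
P = 1,416.6251.
Convexity = Σ t(t+1)·PV / [P·(1+y)²] = 61,945.7531 / (1,416.6251 × 1.032256) = 42.36129.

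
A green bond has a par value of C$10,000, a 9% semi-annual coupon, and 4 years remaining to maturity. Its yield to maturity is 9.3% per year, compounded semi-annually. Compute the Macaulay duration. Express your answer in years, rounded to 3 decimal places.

Periodic yield y = 0.0465. Discount each cash flow and weight by its period:
  t   CF        PV=CF/(1+0.0465)^t    t·PV
  1       450.00       430.0048       430.0048
  2       450.00       410.8980       821.7960
  3       450.00       392.6402     1,177.9207
  4       450.00       375.1937     1,500.7750
  5       450.00       358.5224     1,792.6122
  6       450.00       342.5919     2,055.5515
  7       450.00       327.3693     2,291.5848
  8    10,450.00     7,264.4448    58,115.5585
  Σ                  9,901.6652    68,185.8036
Price P = Σ PV = 9,901.6652.
Macaulay duration = Σ(t·PV) / P = 68,185.8036 / 9,901.6652 = 6.88630 half-year periods.
In years: 6.88630 / 2 = 3.44315 years.

3.443 years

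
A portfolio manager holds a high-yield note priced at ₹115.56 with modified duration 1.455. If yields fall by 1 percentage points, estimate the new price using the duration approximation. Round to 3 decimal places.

₹117.241

Duration approximation: ΔP/P ≈ -D_mod · Δy = -1.455 × (-0.01) = +0.014550.
New price ≈ 115.56 × (1 + 0.014550) = 117.241398.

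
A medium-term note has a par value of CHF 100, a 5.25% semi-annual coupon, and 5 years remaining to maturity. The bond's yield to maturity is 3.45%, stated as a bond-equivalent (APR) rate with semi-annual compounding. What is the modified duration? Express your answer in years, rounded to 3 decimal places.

4.411 years

Periodic yield y = 0.01725. First find Macaulay duration:
  t   CF        PV=CF/(1+0.01725)^t    t·PV
  1        2.625         2.5805         2.5805
  2        2.625         2.5367         5.0735
  3        2.625         2.4937         7.4811
  4        2.625         2.4514         9.8057
  5        2.625         2.4099        12.0493
  6        2.625         2.3690        14.2139
  7        2.625         2.3288        16.3017
  8        2.625         2.2893        18.3146
  9        2.625         2.2505        20.2545
  10     102.625        86.4920       864.9205
  Σ                    108.2019       970.9954
P = 108.2019; Macaulay duration = 970.9954 / 108.2019 = 8.97392 half-year periods = 4.48696 years.
Modified duration = D_Mac / (1 + y) = 4.48696 / 1.01725 = 4.41087 years.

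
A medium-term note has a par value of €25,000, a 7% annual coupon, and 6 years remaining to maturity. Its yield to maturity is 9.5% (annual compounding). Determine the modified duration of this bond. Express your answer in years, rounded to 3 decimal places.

4.602 years

Periodic yield y = 0.095. First find Macaulay duration:
  t   CF        PV=CF/(1+0.095)^t    t·PV
  1     1,750.00     1,598.1735     1,598.1735
  2     1,750.00     1,459.5192     2,919.0384
  3     1,750.00     1,332.8942     3,998.6827
  4     1,750.00     1,217.2550     4,869.0201
  5     1,750.00     1,111.6484     5,558.2421
  6    26,750.00    15,518.1188    93,108.7126
  Σ                 22,237.6091   112,051.8693
P = 22,237.6091; Macaulay duration = 112,051.8693 / 22,237.6091 = 5.03885 years.
Modified duration = D_Mac / (1 + y) = 5.03885 / 1.095 = 4.60169 years.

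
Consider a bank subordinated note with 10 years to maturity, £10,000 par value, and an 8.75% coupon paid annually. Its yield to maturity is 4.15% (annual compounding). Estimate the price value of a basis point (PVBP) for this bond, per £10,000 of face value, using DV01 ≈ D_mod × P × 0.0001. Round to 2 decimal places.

Periodic yield y = 0.0415.
  t   CF        PV=CF/(1+0.0415)^t    t·PV
  1       875.00       840.1344       840.1344
  2       875.00       806.6581     1,613.3162
  3       875.00       774.5157     2,323.5471
  4       875.00       743.6541     2,974.6163
  5       875.00       714.0221     3,570.1107
  6       875.00       685.5710     4,113.4257
  7       875.00       658.2534     4,607.7740
  8       875.00       632.0244     5,056.1954
  9       875.00       606.8405     5,461.5648
  10   10,875.00     7,241.6332    72,416.3319
  Σ                 13,703.3070   102,977.0166
P = 13,703.3070; D_Mac = 7.51476 yrs; D_mod = 7.21532 yrs.
DV01 ≈ 7.21532 × 13,703.3070 × 0.0001 = 9.887376.

£9.89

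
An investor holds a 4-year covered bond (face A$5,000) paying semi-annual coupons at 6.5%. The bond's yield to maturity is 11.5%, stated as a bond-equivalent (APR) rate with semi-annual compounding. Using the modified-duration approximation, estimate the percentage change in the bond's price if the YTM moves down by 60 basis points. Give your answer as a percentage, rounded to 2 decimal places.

+2.01%

Periodic yield y = 0.0575. Modified duration first:
  t   CF        PV=CF/(1+0.0575)^t    t·PV
  1       162.50       153.6643       153.6643
  2       162.50       145.3090       290.6181
  3       162.50       137.4081       412.2242
  4       162.50       129.9367       519.7468
  5       162.50       122.8716       614.3580
  6       162.50       116.1906       697.1438
  7       162.50       109.8729       769.1106
  8     5,162.50     3,300.7836    26,406.2690
  Σ                  4,216.0369    29,863.1347
P = 4,216.0369; D_Mac = 7.08322 half-year periods = 3.54161 yrs; D_mod = 3.54161/(1+0.0575) = 3.34904 yrs.
ΔP/P ≈ -D_mod · Δy = -3.34904 × (-0.006) = +0.020094 = +2.0094%.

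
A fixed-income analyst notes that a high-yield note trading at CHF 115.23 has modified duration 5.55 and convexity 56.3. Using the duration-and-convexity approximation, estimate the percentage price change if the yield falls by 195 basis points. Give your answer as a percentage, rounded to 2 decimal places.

+11.89%

Duration effect: -D_mod·Δy = -5.55 × (-0.0195) = +0.108225
Convexity effect: ½·C·(Δy)² = 0.5 × 56.3 × (-0.0195)² = +0.0107040375
ΔP/P ≈ +0.108225 + 0.0107040375 = +0.1189290375
= +11.89290375%.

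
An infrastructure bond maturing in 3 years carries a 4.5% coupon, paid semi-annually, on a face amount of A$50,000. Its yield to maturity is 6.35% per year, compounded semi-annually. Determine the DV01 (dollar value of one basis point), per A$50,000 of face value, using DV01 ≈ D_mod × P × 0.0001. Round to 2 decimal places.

A$13.05

Periodic yield y = 0.03175.
  t   CF        PV=CF/(1+0.03175)^t    t·PV
  1     1,125.00     1,090.3804     1,090.3804
  2     1,125.00     1,056.8262     2,113.6524
  3     1,125.00     1,024.3045     3,072.9136
  4     1,125.00       992.7836     3,971.1346
  5     1,125.00       962.2328     4,811.1638
  6    51,125.00    42,382.4888   254,294.9327
  Σ                 47,509.0163   269,354.1774
P = 47,509.0163; D_Mac = 5.66954 half-year periods = 2.83477 yrs; D_mod = 2.74753 yrs.
DV01 ≈ 2.74753 × 47,509.0163 × 0.0001 = 13.053268.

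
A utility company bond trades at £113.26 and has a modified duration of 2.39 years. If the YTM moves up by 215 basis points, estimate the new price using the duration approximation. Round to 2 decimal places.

£107.44

Duration approximation: ΔP/P ≈ -D_mod · Δy = -2.39 × (+0.0215) = -0.051385.
New price ≈ 113.26 × (1 - 0.051385) = 107.4401349.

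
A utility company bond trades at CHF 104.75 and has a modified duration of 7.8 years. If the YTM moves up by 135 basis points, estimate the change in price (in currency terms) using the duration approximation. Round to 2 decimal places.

Duration approximation: ΔP/P ≈ -D_mod · Δy = -7.8 × (+0.0135) = -0.105300.
ΔP ≈ 104.75 × (-0.105300) = -11.030175.

-CHF 11.03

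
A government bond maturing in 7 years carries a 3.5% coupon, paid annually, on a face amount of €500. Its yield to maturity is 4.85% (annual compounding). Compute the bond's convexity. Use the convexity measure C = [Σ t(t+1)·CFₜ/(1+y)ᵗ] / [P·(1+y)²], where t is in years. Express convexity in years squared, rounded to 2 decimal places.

With y = 0.0485:
  t   CF        PV=CF/(1+0.0485)^t    t·PV        t(t+1)·PV
  1        17.50        16.6905        16.6905          33.3810
  2        17.50        15.9185        31.8369          95.5108
  3        17.50        15.1821        45.5464         182.1856
  4        17.50        14.4799        57.9194         289.5972
  5        17.50        13.8101        69.0503         414.3021
  6        17.50        13.1713        79.0276         553.1931
  7       517.50       371.4765     2,600.3353      20,802.6823
  Σ                    460.7288     2,900.4065      22,370.8521
P = 460.7288.
Convexity = Σ t(t+1)·PV / [P·(1+y)²] = 22,370.8521 / (460.7288 × 1.099352) = 44.16725.

44.17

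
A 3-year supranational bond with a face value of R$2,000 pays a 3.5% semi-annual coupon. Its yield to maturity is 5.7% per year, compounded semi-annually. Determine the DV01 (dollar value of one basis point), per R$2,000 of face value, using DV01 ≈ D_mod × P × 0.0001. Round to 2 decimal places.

Periodic yield y = 0.0285.
  t   CF        PV=CF/(1+0.0285)^t    t·PV
  1        35.00        34.0301        34.0301
  2        35.00        33.0872        66.1743
  3        35.00        32.1703        96.5109
  4        35.00        31.2789       125.1154
  5        35.00        30.4121       152.0606
  6     2,035.00     1,719.2484    10,315.4906
  Σ                  1,880.2270    10,789.3819
P = 1,880.2270; D_Mac = 5.73834 half-year periods = 2.86917 yrs; D_mod = 2.78966 yrs.
DV01 ≈ 2.78966 × 1,880.2270 × 0.0001 = 0.524520.

R$0.52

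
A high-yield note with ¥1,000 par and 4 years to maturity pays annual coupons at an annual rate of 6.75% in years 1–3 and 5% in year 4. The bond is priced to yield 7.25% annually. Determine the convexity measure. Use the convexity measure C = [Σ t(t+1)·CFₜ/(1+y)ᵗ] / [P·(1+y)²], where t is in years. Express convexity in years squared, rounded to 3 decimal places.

15.243

With y = 0.0725:
  t   CF        PV=CF/(1+0.0725)^t    t·PV        t(t+1)·PV
  1        67.50        62.9371        62.9371         125.8741
  2        67.50        58.6826       117.3652         352.0955
  3        67.50        54.7157       164.1471         656.5883
  4     1,050.00       793.5971     3,174.3886      15,871.9429
  Σ                    969.9325     3,518.8379      17,006.5007
P = 969.9325.
Convexity = Σ t(t+1)·PV / [P·(1+y)²] = 17,006.5007 / (969.9325 × 1.150256) = 15.24330.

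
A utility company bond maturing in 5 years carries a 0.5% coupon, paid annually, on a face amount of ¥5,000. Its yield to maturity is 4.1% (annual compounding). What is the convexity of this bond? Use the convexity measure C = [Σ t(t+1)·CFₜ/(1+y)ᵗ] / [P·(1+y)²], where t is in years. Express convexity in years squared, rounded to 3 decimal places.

With y = 0.041:
  t   CF        PV=CF/(1+0.041)^t    t·PV        t(t+1)·PV
  1        25.00        24.0154        24.0154          48.0307
  2        25.00        23.0695        46.1390         138.4171
  3        25.00        22.1609        66.4828         265.9311
  4        25.00        21.2881        85.1524         425.7622
  5     5,025.00     4,110.3842    20,551.9210     123,311.5263
  Σ                  4,200.9181    20,773.7107     124,189.6674
P = 4,200.9181.
Convexity = Σ t(t+1)·PV / [P·(1+y)²] = 124,189.6674 / (4,200.9181 × 1.083681) = 27.27971.

27.280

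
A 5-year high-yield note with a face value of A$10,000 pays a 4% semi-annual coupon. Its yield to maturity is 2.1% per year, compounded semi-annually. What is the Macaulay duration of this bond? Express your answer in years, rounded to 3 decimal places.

4.602 years

Periodic yield y = 0.0105. Discount each cash flow and weight by its period:
  t   CF        PV=CF/(1+0.0105)^t    t·PV
  1       200.00       197.9218       197.9218
  2       200.00       195.8652       391.7305
  3       200.00       193.8300       581.4901
  4       200.00       191.8160       767.2638
  5       200.00       189.8228       949.1141
  6       200.00       187.8504     1,127.1023
  7       200.00       185.8985     1,301.2892
  8       200.00       183.9668     1,471.7344
  9       200.00       182.0552     1,638.4970
  10   10,200.00     9,188.3386    91,883.3865
  Σ                 10,897.3653   100,309.5295
Price P = Σ PV = 10,897.3653.
Macaulay duration = Σ(t·PV) / P = 100,309.5295 / 10,897.3653 = 9.20493 half-year periods.
In years: 9.20493 / 2 = 4.60247 years.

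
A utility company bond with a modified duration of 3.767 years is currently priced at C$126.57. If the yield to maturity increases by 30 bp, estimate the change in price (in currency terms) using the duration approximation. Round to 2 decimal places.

-C$1.43

Duration approximation: ΔP/P ≈ -D_mod · Δy = -3.767 × (+0.003) = -0.011301.
ΔP ≈ 126.57 × (-0.011301) = -1.43036757.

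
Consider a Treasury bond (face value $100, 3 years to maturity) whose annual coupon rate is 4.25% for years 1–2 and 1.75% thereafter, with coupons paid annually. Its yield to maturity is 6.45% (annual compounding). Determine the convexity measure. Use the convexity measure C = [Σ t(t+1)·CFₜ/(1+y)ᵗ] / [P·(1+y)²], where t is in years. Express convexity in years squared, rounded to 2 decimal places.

With y = 0.0645:
  t   CF        PV=CF/(1+0.0645)^t    t·PV        t(t+1)·PV
  1         4.25         3.9925         3.9925           7.9850
  2         4.25         3.7506         7.5011          22.5034
  3       101.75        84.3524       253.0572       1,012.2287
  Σ                     92.0955       264.5508       1,042.7172
P = 92.0955.
Convexity = Σ t(t+1)·PV / [P·(1+y)²] = 1,042.7172 / (92.0955 × 1.133160) = 9.99165.

9.99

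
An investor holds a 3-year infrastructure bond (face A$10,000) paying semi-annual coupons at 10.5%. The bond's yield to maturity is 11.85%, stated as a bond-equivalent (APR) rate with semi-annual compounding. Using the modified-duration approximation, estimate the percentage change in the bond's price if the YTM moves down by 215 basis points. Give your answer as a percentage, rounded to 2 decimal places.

Periodic yield y = 0.05925. Modified duration first:
  t   CF        PV=CF/(1+0.05925)^t    t·PV
  1       525.00       495.6337       495.6337
  2       525.00       467.9100       935.8201
  3       525.00       441.7371     1,325.2113
  4       525.00       417.0282     1,668.1128
  5       525.00       393.7014     1,968.5069
  6    10,525.00     7,451.2866    44,707.7196
  Σ                  9,667.2970    51,101.0044
P = 9,667.2970; D_Mac = 5.28597 half-year periods = 2.64298 yrs; D_mod = 2.64298/(1+0.05925) = 2.49515 yrs.
ΔP/P ≈ -D_mod · Δy = -2.49515 × (-0.0215) = +0.053646 = +5.3646%.

+5.36%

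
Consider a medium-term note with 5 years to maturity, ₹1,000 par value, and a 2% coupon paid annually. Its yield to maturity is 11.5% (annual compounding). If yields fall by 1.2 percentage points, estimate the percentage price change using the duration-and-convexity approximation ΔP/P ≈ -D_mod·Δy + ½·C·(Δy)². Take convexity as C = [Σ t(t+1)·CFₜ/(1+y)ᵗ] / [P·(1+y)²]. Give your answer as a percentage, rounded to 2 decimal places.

With y = 0.115:
  t   CF        PV=CF/(1+0.115)^t    t·PV        t(t+1)·PV
  1        20.00        17.9372        17.9372          35.8744
  2        20.00        16.0872        32.1744          96.5232
  3        20.00        14.4280        43.2839         173.1357
  4        20.00        12.9399        51.7596         258.7978
  5     1,020.00       591.8693     2,959.3466      17,756.0799
  Σ                    653.2616     3,104.5017      18,320.4109
P = 653.2616; D_Mac = 4.75231 yrs; D_mod = 4.26216 yrs; C = 22.55788.
Duration effect: -4.26216 × (-0.012) = +0.051146
Convexity effect: 0.5 × 22.55788 × (-0.012)² = +0.0016242
ΔP/P ≈ +0.051146 + 0.0016242 = +0.052770 = +5.2770%.

+5.28%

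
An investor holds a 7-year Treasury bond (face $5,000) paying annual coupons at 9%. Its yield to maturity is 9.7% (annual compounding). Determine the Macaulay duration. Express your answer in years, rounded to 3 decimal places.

Periodic yield y = 0.097. Discount each cash flow and weight by its year:
  t   CF        PV=CF/(1+0.097)^t    t·PV
  1       450.00       410.2097       410.2097
  2       450.00       373.9377       747.8754
  3       450.00       340.8730     1,022.6191
  4       450.00       310.7320     1,242.9281
  5       450.00       283.2562     1,416.2808
  6       450.00       258.2098     1,549.2589
  7     5,450.00     2,850.6908    19,954.8354
  Σ                  4,827.9092    26,344.0073
Price P = Σ PV = 4,827.9092.
Macaulay duration = Σ(t·PV) / P = 26,344.0073 / 4,827.9092 = 5.45661 years.

5.457 years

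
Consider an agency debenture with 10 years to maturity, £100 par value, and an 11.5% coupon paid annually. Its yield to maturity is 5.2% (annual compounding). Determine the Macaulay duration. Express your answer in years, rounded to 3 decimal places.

Periodic yield y = 0.052. Discount each cash flow and weight by its year:
  t   CF        PV=CF/(1+0.052)^t    t·PV
  1        11.50        10.9316        10.9316
  2        11.50        10.3912        20.7824
  3        11.50         9.8776        29.6327
  4        11.50         9.3893        37.5573
  5        11.50         8.9252        44.6261
  6        11.50         8.4841        50.9043
  7        11.50         8.0647        56.4528
  8        11.50         7.6661        61.3284
  9        11.50         7.2871        65.5841
  10      111.50        67.1610       671.6105
  Σ                    148.1779     1,049.4104
Price P = Σ PV = 148.1779.
Macaulay duration = Σ(t·PV) / P = 1,049.4104 / 148.1779 = 7.08210 years.

7.082 years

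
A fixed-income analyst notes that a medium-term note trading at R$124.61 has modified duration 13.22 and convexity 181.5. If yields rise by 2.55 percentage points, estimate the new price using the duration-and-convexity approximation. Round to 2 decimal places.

Duration effect: -D_mod·Δy = -13.22 × (+0.0255) = -0.337110
Convexity effect: ½·C·(Δy)² = 0.5 × 181.5 × (0.0255)² = +0.0590101875
ΔP/P ≈ -0.337110 + 0.0590101875 = -0.2780998125
New price ≈ 124.61 × (1 - 0.2780998125) = 89.955982364375.

R$89.96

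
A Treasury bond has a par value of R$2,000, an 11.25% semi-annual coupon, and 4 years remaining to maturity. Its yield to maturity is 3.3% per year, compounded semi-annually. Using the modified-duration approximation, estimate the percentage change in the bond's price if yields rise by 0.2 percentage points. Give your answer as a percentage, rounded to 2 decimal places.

Periodic yield y = 0.0165. Modified duration first:
  t   CF        PV=CF/(1+0.0165)^t    t·PV
  1       112.50       110.6739       110.6739
  2       112.50       108.8774       217.7548
  3       112.50       107.1101       321.3303
  4       112.50       105.3715       421.4858
  5       112.50       103.6611       518.3053
  6       112.50       101.9784       611.8704
  7       112.50       100.3231       702.2615
  8     2,112.50     1,853.2656    14,826.1244
  Σ                  2,591.2609    17,729.8065
P = 2,591.2609; D_Mac = 6.84215 half-year periods = 3.42108 yrs; D_mod = 3.42108/(1+0.0165) = 3.36555 yrs.
ΔP/P ≈ -D_mod · Δy = -3.36555 × (+0.002) = -0.006731 = -0.6731%.

-0.67%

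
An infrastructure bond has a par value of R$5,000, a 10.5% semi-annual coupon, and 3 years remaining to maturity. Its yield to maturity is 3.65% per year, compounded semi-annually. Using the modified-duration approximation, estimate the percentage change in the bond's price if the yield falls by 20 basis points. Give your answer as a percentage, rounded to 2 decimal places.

Periodic yield y = 0.01825. Modified duration first:
  t   CF        PV=CF/(1+0.01825)^t    t·PV
  1       262.50       257.7952       257.7952
  2       262.50       253.1748       506.3496
  3       262.50       248.6372       745.9115
  4       262.50       244.1809       976.7235
  5       262.50       239.8044     1,199.0222
  6     5,262.50     4,721.3435    28,328.0609
  Σ                  5,964.9360    32,013.8628
P = 5,964.9360; D_Mac = 5.36701 half-year periods = 2.68350 yrs; D_mod = 2.68350/(1+0.01825) = 2.63541 yrs.
ΔP/P ≈ -D_mod · Δy = -2.63541 × (-0.002) = +0.005271 = +0.5271%.

+0.53%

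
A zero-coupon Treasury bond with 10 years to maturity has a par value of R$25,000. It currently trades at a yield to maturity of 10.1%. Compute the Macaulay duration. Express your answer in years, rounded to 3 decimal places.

10.000 years

A zero-coupon bond has a single cash flow at maturity, so its Macaulay duration equals its maturity: 10 years.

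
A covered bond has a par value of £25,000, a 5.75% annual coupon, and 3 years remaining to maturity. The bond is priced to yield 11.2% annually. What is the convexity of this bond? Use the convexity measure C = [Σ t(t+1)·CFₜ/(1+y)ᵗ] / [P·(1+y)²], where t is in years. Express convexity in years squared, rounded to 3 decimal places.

8.962

With y = 0.112:
  t   CF        PV=CF/(1+0.112)^t    t·PV        t(t+1)·PV
  1     1,437.50     1,292.7158     1,292.7158       2,585.4317
  2     1,437.50     1,162.5142     2,325.0285       6,975.0854
  3    26,437.50    19,226.7564    57,680.2691     230,721.0763
  Σ                 21,681.9864    61,298.0134     240,281.5934
P = 21,681.9864.
Convexity = Σ t(t+1)·PV / [P·(1+y)²] = 240,281.5934 / (21,681.9864 × 1.236544) = 8.96214.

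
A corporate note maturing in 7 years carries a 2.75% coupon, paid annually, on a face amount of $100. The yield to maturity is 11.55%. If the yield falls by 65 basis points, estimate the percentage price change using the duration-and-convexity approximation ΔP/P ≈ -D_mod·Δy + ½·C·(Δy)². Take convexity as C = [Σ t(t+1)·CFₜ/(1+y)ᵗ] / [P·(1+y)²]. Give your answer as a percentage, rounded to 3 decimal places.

+3.731%

With y = 0.1155:
  t   CF        PV=CF/(1+0.1155)^t    t·PV        t(t+1)·PV
  1         2.75         2.4653         2.4653           4.9305
  2         2.75         2.2100         4.4200          13.2600
  3         2.75         1.9812         5.9435          23.7742
  4         2.75         1.7760         7.1042          35.5209
  5         2.75         1.5922         7.9608          47.7646
  6         2.75         1.4273         8.5638          59.9466
  7       102.75        47.8074       334.6516       2,677.2124
  Σ                     59.2593       371.1091       2,862.4093
P = 59.2593; D_Mac = 6.26246 yrs; D_mod = 5.61404 yrs; C = 38.81825.
Duration effect: -5.61404 × (-0.0065) = +0.036491
Convexity effect: 0.5 × 38.81825 × (-0.0065)² = +0.0008200
ΔP/P ≈ +0.036491 + 0.0008200 = +0.037311 = +3.7311%.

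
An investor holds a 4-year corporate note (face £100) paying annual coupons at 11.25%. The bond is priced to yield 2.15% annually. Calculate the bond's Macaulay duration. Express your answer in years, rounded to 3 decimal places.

3.516 years

Periodic yield y = 0.0215. Discount each cash flow and weight by its year:
  t   CF        PV=CF/(1+0.0215)^t    t·PV
  1        11.25        11.0132        11.0132
  2        11.25        10.7814        21.5628
  3        11.25        10.5545        31.6635
  4       111.25       102.1754       408.7018
  Σ                    134.5246       472.9413
Price P = Σ PV = 134.5246.
Macaulay duration = Σ(t·PV) / P = 472.9413 / 134.5246 = 3.51565 years.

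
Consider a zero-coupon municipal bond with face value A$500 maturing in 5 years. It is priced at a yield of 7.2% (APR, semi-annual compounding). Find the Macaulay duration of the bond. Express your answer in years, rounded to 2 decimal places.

A zero-coupon bond has a single cash flow at maturity, so its Macaulay duration equals its maturity: 5 years.
(Equivalently: 10 semi-annual periods ÷ 2 = 5 years.)

5.00 years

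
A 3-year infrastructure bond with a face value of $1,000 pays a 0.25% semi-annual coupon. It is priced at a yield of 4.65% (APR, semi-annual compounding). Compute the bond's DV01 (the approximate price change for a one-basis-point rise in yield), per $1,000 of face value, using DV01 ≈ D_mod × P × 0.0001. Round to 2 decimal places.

$0.26

Periodic yield y = 0.02325.
  t   CF        PV=CF/(1+0.02325)^t    t·PV
  1         1.25         1.2216         1.2216
  2         1.25         1.1938         2.3877
  3         1.25         1.1667         3.5001
  4         1.25         1.1402         4.5608
  5         1.25         1.1143         5.5715
  6     1,001.25       872.2722     5,233.6329
  Σ                    878.1088     5,250.8747
P = 878.1088; D_Mac = 5.97975 half-year periods = 2.98988 yrs; D_mod = 2.92194 yrs.
DV01 ≈ 2.92194 × 878.1088 × 0.0001 = 0.256578.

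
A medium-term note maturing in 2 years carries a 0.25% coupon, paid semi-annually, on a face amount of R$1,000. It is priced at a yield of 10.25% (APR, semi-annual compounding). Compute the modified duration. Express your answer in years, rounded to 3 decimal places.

Periodic yield y = 0.05125. First find Macaulay duration:
  t   CF        PV=CF/(1+0.05125)^t    t·PV
  1         1.25         1.1891         1.1891
  2         1.25         1.1311         2.2622
  3         1.25         1.0759         3.2278
  4     1,001.25       819.8200     3,279.2799
  Σ                    823.2161     3,285.9590
P = 823.2161; Macaulay duration = 3,285.9590 / 823.2161 = 3.99161 half-year periods = 1.99581 years.
Modified duration = D_Mac / (1 + y) = 1.99581 / 1.05125 = 1.89851 years.

1.899 years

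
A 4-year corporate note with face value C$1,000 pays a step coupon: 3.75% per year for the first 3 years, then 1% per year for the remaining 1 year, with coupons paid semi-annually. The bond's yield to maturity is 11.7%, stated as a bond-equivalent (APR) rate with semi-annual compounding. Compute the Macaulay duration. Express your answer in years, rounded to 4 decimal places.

Periodic yield y = 0.0585. Discount each cash flow and weight by its period:
  t   CF        PV=CF/(1+0.0585)^t    t·PV
  1        18.75        17.7137        17.7137
  2        18.75        16.7348        33.4695
  3        18.75        15.8099        47.4297
  4        18.75        14.9361        59.7445
  5        18.75        14.1106        70.5532
  6        18.75        13.3308        79.9848
  7         5.00         3.3584        23.5089
  8     1,005.00       637.7334     5,101.8672
  Σ                    733.7278     5,434.2715
Price P = Σ PV = 733.7278.
Macaulay duration = Σ(t·PV) / P = 5,434.2715 / 733.7278 = 7.40639 half-year periods.
In years: 7.40639 / 2 = 3.70319 years.

3.7032 years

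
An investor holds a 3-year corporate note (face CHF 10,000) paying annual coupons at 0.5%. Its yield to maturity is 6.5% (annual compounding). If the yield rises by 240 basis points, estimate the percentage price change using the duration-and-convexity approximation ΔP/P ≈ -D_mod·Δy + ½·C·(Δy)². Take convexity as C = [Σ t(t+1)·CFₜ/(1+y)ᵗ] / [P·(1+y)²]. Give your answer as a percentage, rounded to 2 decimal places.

-6.42%

With y = 0.065:
  t   CF        PV=CF/(1+0.065)^t    t·PV        t(t+1)·PV
  1        50.00        46.9484        46.9484          93.8967
  2        50.00        44.0830        88.1659         264.4978
  3    10,050.00     8,319.8834    24,959.6501      99,838.6005
  Σ                  8,410.9147    25,094.7644     100,196.9950
P = 8,410.9147; D_Mac = 2.98360 yrs; D_mod = 2.80150 yrs; C = 10.50297.
Duration effect: -2.80150 × (+0.024) = -0.067236
Convexity effect: 0.5 × 10.50297 × (0.024)² = +0.0030249
ΔP/P ≈ -0.067236 + 0.0030249 = -0.064211 = -6.4211%.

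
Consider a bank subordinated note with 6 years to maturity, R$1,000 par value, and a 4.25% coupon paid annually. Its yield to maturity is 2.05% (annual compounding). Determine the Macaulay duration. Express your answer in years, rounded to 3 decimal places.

5.458 years

Periodic yield y = 0.0205. Discount each cash flow and weight by its year:
  t   CF        PV=CF/(1+0.0205)^t    t·PV
  1        42.50        41.6463        41.6463
  2        42.50        40.8097        81.6193
  3        42.50        39.9899       119.9696
  4        42.50        39.1865       156.7462
  5        42.50        38.3994       191.9968
  6     1,042.50       922.9922     5,537.9529
  Σ                  1,123.0238     6,129.9310
Price P = Σ PV = 1,123.0238.
Macaulay duration = Σ(t·PV) / P = 6,129.9310 / 1,123.0238 = 5.45842 years.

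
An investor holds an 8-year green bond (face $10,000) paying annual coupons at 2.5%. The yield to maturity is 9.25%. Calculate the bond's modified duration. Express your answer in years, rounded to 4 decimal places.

6.5336 years

Periodic yield y = 0.0925. First find Macaulay duration:
  t   CF        PV=CF/(1+0.0925)^t    t·PV
  1       250.00       228.8330       228.8330
  2       250.00       209.4581       418.9162
  3       250.00       191.7236       575.1709
  4       250.00       175.4907       701.9630
  5       250.00       160.6323       803.1613
  6       250.00       147.0318       882.1909
  7       250.00       134.5829       942.0803
  8    10,250.00     5,050.7085    40,405.6676
  Σ                  6,298.4609    44,957.9832
P = 6,298.4609; Macaulay duration = 44,957.9832 / 6,298.4609 = 7.13793 years.
Modified duration = D_Mac / (1 + y) = 7.13793 / 1.0925 = 6.53358 years.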